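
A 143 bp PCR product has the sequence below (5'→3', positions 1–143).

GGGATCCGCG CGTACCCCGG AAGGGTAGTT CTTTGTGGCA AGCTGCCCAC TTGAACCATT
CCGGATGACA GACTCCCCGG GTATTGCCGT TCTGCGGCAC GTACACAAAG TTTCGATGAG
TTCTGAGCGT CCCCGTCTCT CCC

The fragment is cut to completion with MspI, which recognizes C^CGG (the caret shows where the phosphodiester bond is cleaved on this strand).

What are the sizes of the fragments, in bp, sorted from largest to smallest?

66, 44, 17, 16 bp

MspI sites (CCGG) start at positions 17, 61, 77.
MspI cuts after the first base of each site, so after positions 17, 61, 77.
Linear molecule, 3 cuts → 4 fragments:
  1–17 → 17 bp
  18–61 → 44 bp
  62–77 → 16 bp
  78–143 → 66 bp
Sorted largest to smallest: 66, 44, 17, 16 bp.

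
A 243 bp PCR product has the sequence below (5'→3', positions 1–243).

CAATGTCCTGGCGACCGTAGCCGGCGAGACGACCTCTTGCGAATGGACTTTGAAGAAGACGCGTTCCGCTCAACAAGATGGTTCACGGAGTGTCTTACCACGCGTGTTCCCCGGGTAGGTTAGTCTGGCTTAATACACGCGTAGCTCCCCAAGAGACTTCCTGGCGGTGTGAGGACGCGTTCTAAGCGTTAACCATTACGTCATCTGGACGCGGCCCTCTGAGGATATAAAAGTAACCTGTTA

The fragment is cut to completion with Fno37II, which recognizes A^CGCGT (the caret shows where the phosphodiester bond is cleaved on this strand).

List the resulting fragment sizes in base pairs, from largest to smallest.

68, 59, 41, 38, 37 bp

Fno37II sites (ACGCGT) start at positions 59, 100, 137, 175.
Fno37II cuts after the first base of each site, so after positions 59, 100, 137, 175.
Linear molecule, 4 cuts → 5 fragments:
  1–59 → 59 bp
  60–100 → 41 bp
  101–137 → 37 bp
  138–175 → 38 bp
  176–243 → 68 bp
Sorted largest to smallest: 68, 59, 41, 38, 37 bp.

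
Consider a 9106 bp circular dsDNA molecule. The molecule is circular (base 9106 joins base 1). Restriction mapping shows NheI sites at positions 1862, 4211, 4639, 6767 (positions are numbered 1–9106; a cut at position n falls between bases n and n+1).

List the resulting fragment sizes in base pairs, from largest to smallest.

4201, 2349, 2128, 428 bp

Circular molecule, 4 cuts → 4 fragments:
  4211 − 1862 = 2349 bp
  4639 − 4211 = 428 bp
  6767 − 4639 = 2128 bp
  wrap: 9106 − 6767 + 1862 = 4201 bp
Sorted largest to smallest: 4201, 2349, 2128, 428 bp.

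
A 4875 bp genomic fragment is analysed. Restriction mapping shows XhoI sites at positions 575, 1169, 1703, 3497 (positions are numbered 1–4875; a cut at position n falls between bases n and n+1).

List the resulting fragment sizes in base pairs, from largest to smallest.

1794, 1378, 594, 575, 534 bp

Linear molecule, 4 cuts → 5 fragments:
  575 − 0 = 575 bp
  1169 − 575 = 594 bp
  1703 − 1169 = 534 bp
  3497 − 1703 = 1794 bp
  4875 − 3497 = 1378 bp
Sorted largest to smallest: 1794, 1378, 594, 575, 534 bp.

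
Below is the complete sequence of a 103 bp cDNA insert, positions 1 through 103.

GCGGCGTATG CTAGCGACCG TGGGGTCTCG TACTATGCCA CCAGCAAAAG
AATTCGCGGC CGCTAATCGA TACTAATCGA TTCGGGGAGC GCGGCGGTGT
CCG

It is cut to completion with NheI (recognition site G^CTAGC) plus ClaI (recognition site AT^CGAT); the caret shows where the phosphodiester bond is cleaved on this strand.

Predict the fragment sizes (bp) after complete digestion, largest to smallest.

57, 26, 10, 10 bp

The NheI site (GCTAGC) starts at position 10.
NheI cuts after the first base of each site, so after position 10.
ClaI sites (ATCGAT) start at positions 66, 76.
ClaI cuts after base 2 of each site, so after positions 67, 77.
Combined cut positions: 10, 67, 77.
Linear molecule, 3 cuts → 4 fragments:
  1–10 → 10 bp
  11–67 → 57 bp
  68–77 → 10 bp
  78–103 → 26 bp
Sorted largest to smallest: 57, 26, 10, 10 bp.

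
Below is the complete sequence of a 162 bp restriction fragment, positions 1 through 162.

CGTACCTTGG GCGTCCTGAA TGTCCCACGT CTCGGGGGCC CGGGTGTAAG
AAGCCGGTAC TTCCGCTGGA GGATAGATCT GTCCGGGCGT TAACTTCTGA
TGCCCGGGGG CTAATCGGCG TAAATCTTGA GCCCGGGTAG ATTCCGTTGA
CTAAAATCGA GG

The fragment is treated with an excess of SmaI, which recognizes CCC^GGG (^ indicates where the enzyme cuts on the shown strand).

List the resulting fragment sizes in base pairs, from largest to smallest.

SmaI sites (CCCGGG) start at positions 39, 103, 132.
SmaI cuts after base 3 of each site, so after positions 41, 105, 134.
Linear molecule, 3 cuts → 4 fragments:
  1–41 → 41 bp
  42–105 → 64 bp
  106–134 → 29 bp
  135–162 → 28 bp
Sorted largest to smallest: 64, 41, 29, 28 bp.

64, 41, 29, 28 bp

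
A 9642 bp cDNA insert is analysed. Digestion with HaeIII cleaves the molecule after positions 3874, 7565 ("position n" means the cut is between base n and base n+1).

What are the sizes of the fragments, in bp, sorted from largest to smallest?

3874, 3691, 2077 bp

Linear molecule, 2 cuts → 3 fragments:
  3874 − 0 = 3874 bp
  7565 − 3874 = 3691 bp
  9642 − 7565 = 2077 bp
Sorted largest to smallest: 3874, 3691, 2077 bp.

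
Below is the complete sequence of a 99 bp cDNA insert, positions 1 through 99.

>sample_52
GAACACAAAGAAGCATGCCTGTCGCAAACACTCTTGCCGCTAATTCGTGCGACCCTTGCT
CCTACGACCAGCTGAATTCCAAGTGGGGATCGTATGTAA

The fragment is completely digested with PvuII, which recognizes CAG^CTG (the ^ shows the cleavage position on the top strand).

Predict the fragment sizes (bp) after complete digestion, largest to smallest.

The PvuII site (CAGCTG) starts at position 69.
PvuII cuts after base 3 of each site, so after position 71.
Linear molecule, 1 cut → 2 fragments:
  1–71 → 71 bp
  72–99 → 28 bp
Sorted largest to smallest: 71, 28 bp.

71, 28 bp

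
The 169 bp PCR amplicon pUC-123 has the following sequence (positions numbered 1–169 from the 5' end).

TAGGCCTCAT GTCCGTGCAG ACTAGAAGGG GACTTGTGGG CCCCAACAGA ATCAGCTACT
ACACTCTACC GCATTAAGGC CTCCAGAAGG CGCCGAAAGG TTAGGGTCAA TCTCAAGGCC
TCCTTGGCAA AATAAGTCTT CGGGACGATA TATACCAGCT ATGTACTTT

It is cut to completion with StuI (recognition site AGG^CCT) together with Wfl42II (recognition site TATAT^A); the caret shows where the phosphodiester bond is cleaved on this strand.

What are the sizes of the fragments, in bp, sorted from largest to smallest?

75, 39, 35, 16, 4 bp

StuI sites (AGGCCT) start at positions 2, 77, 116.
StuI cuts after base 3 of each site, so after positions 4, 79, 118.
The Wfl42II site (TATATA) starts at position 149.
Wfl42II cuts after base 5 of each site (before the last base), so after position 153.
Combined cut positions: 4, 79, 118, 153.
Linear molecule, 4 cuts → 5 fragments:
  1–4 → 4 bp
  5–79 → 75 bp
  80–118 → 39 bp
  119–153 → 35 bp
  154–169 → 16 bp
Sorted largest to smallest: 75, 39, 35, 16, 4 bp.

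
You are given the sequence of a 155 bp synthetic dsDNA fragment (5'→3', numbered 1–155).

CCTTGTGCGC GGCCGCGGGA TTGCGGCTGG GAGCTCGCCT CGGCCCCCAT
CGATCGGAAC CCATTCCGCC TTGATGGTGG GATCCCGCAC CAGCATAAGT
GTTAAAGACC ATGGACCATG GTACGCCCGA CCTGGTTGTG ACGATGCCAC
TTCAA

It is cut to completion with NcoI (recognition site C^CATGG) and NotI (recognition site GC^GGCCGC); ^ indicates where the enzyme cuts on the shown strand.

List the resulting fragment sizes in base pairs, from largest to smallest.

NcoI sites (CCATGG) start at positions 109, 116.
NcoI cuts after the first base of each site, so after positions 109, 116.
The NotI site (GCGGCCGC) starts at position 9.
NotI cuts after base 2 of each site, so after position 10.
Combined cut positions: 10, 109, 116.
Linear molecule, 3 cuts → 4 fragments:
  1–10 → 10 bp
  11–109 → 99 bp
  110–116 → 7 bp
  117–155 → 39 bp
Sorted largest to smallest: 99, 39, 10, 7 bp.

99, 39, 10, 7 bp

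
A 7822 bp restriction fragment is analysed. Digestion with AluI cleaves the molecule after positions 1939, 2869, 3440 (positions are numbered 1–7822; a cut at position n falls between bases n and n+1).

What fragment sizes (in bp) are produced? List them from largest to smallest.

Linear molecule, 3 cuts → 4 fragments:
  1939 − 0 = 1939 bp
  2869 − 1939 = 930 bp
  3440 − 2869 = 571 bp
  7822 − 3440 = 4382 bp
Sorted largest to smallest: 4382, 1939, 930, 571 bp.

4382, 1939, 930, 571 bp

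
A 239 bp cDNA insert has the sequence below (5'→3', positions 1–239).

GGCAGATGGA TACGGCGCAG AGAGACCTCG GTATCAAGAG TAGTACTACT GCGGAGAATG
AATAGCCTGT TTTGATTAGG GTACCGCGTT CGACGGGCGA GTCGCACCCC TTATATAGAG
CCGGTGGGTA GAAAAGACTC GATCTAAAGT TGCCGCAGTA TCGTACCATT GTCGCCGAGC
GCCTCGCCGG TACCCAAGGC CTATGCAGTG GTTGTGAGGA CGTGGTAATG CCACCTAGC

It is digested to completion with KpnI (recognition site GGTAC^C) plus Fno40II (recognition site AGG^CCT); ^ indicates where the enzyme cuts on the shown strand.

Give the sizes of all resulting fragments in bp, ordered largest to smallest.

109, 84, 40, 6 bp

KpnI sites (GGTACC) start at positions 80, 189.
KpnI cuts after base 5 of each site (before the last base), so after positions 84, 193.
The Fno40II site (AGGCCT) starts at position 197.
Fno40II cuts after base 3 of each site, so after position 199.
Combined cut positions: 84, 193, 199.
Linear molecule, 3 cuts → 4 fragments:
  1–84 → 84 bp
  85–193 → 109 bp
  194–199 → 6 bp
  200–239 → 40 bp
Sorted largest to smallest: 109, 84, 40, 6 bp.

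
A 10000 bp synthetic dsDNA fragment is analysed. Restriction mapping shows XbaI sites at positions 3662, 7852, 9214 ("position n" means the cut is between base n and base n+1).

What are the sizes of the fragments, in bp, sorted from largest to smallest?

4190, 3662, 1362, 786 bp

Linear molecule, 3 cuts → 4 fragments:
  3662 − 0 = 3662 bp
  7852 − 3662 = 4190 bp
  9214 − 7852 = 1362 bp
  10000 − 9214 = 786 bp
Sorted largest to smallest: 4190, 3662, 1362, 786 bp.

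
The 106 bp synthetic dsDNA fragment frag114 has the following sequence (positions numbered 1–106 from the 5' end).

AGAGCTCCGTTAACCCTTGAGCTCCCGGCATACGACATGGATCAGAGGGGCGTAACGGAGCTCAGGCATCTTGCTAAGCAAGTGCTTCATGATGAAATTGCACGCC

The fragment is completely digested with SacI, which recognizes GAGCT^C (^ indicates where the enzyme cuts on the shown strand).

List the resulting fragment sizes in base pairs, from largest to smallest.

44, 39, 17, 6 bp

SacI sites (GAGCTC) start at positions 2, 19, 58.
SacI cuts after base 5 of each site (before the last base), so after positions 6, 23, 62.
Linear molecule, 3 cuts → 4 fragments:
  1–6 → 6 bp
  7–23 → 17 bp
  24–62 → 39 bp
  63–106 → 44 bp
Sorted largest to smallest: 44, 39, 17, 6 bp.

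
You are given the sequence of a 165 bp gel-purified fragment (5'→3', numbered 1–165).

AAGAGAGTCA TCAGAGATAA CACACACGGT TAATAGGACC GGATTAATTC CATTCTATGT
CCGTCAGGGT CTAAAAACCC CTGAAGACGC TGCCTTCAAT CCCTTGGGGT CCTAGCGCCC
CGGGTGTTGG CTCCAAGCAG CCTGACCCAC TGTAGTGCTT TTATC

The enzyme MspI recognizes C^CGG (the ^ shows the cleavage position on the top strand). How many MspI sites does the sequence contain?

CCGG occurs starting at positions 39, 120.
MspI cuts at 2 sites.

2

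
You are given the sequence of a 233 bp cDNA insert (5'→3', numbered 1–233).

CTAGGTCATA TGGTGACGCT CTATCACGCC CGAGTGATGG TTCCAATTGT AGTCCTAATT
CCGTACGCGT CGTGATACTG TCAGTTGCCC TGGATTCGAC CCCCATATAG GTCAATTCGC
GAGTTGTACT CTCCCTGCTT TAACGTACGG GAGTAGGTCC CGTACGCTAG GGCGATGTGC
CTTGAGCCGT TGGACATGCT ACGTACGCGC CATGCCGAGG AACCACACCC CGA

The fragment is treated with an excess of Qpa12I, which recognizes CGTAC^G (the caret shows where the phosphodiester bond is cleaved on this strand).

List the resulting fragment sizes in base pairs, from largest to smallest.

82, 66, 41, 27, 17 bp

Qpa12I sites (CGTACG) start at positions 62, 144, 161, 202.
Qpa12I cuts after base 5 of each site (before the last base), so after positions 66, 148, 165, 206.
Linear molecule, 4 cuts → 5 fragments:
  1–66 → 66 bp
  67–148 → 82 bp
  149–165 → 17 bp
  166–206 → 41 bp
  207–233 → 27 bp
Sorted largest to smallest: 82, 66, 41, 27, 17 bp.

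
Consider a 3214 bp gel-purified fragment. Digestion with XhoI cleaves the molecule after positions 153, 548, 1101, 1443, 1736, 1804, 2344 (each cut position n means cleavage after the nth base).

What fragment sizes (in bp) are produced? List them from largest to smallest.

Linear molecule, 7 cuts → 8 fragments:
  153 − 0 = 153 bp
  548 − 153 = 395 bp
  1101 − 548 = 553 bp
  1443 − 1101 = 342 bp
  1736 − 1443 = 293 bp
  1804 − 1736 = 68 bp
  2344 − 1804 = 540 bp
  3214 − 2344 = 870 bp
Sorted largest to smallest: 870, 553, 540, 395, 342, 293, 153, 68 bp.

870, 553, 540, 395, 342, 293, 153, 68 bp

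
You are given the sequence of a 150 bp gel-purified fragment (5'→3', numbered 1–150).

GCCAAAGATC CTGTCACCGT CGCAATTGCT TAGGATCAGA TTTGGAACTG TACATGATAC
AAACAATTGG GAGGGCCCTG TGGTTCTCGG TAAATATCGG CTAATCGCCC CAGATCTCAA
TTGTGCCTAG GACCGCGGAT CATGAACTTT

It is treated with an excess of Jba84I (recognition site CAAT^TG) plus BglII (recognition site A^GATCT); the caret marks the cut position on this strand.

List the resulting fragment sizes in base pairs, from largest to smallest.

Jba84I sites (CAATTG) start at positions 23, 64, 118.
Jba84I cuts after base 4 of each site, so after positions 26, 67, 121.
The BglII site (AGATCT) starts at position 112.
BglII cuts after the first base of each site, so after position 112.
Combined cut positions: 26, 67, 112, 121.
Linear molecule, 4 cuts → 5 fragments:
  1–26 → 26 bp
  27–67 → 41 bp
  68–112 → 45 bp
  113–121 → 9 bp
  122–150 → 29 bp
Sorted largest to smallest: 45, 41, 29, 26, 9 bp.

45, 41, 29, 26, 9 bp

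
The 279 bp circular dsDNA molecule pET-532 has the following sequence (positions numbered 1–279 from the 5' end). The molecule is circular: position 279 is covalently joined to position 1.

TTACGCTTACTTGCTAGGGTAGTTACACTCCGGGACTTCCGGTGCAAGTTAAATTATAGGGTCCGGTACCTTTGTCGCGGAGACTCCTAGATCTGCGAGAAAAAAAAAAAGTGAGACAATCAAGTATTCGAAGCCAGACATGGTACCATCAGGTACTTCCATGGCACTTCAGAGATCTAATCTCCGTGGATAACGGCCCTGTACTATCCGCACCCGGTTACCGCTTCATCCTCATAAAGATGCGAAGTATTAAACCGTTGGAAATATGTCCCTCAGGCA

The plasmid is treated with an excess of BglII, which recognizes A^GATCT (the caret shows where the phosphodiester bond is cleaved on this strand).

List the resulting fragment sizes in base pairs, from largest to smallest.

195, 84 bp

BglII sites (AGATCT) start at positions 89, 173.
BglII cuts after the first base of each site, so after positions 89, 173.
Circular molecule, 2 cuts → 2 fragments:
  90–173 → 84 bp
  174–279 then 1–89 → 106 + 89 = 195 bp
Sorted largest to smallest: 195, 84 bp.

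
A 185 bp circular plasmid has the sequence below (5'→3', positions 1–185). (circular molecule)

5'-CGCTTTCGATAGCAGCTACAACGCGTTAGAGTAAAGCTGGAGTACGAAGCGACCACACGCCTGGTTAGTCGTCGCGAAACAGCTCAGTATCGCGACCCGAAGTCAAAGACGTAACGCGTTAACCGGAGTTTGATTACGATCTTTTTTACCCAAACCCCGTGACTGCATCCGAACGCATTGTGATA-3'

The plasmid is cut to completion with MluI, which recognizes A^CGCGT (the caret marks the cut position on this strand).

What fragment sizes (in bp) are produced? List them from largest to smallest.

93, 92 bp

MluI sites (ACGCGT) start at positions 21, 114.
MluI cuts after the first base of each site, so after positions 21, 114.
Circular molecule, 2 cuts → 2 fragments:
  22–114 → 93 bp
  115–185 then 1–21 → 71 + 21 = 92 bp
Sorted largest to smallest: 93, 92 bp.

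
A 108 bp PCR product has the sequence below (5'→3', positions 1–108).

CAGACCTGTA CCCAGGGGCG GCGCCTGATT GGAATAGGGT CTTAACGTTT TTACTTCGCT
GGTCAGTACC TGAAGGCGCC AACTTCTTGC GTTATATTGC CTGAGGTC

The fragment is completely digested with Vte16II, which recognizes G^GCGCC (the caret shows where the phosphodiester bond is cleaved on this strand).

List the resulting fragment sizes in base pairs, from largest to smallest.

55, 33, 20 bp

Vte16II sites (GGCGCC) start at positions 20, 75.
Vte16II cuts after the first base of each site, so after positions 20, 75.
Linear molecule, 2 cuts → 3 fragments:
  1–20 → 20 bp
  21–75 → 55 bp
  76–108 → 33 bp
Sorted largest to smallest: 55, 33, 20 bp.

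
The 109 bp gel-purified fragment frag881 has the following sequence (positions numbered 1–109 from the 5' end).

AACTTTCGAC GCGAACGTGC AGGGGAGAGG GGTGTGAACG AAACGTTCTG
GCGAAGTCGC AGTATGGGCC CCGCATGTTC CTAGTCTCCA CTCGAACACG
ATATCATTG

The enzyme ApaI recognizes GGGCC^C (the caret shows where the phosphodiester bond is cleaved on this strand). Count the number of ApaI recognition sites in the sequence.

GGGCCC occurs starting at position 66.
ApaI cuts at 1 site.

1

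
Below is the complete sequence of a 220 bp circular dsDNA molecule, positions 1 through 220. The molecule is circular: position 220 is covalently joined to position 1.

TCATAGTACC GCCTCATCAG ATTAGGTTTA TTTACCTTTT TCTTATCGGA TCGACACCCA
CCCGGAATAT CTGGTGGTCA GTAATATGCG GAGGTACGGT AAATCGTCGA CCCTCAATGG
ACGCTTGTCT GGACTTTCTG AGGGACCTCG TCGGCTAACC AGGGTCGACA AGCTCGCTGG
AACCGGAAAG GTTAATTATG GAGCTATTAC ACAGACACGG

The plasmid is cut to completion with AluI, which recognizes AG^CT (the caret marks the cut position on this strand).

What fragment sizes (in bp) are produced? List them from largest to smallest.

189, 31 bp

AluI sites (AGCT) start at positions 171, 202.
AluI cuts after base 2 of each site, so after positions 172, 203.
Circular molecule, 2 cuts → 2 fragments:
  173–203 → 31 bp
  204–220 then 1–172 → 17 + 172 = 189 bp
Sorted largest to smallest: 189, 31 bp.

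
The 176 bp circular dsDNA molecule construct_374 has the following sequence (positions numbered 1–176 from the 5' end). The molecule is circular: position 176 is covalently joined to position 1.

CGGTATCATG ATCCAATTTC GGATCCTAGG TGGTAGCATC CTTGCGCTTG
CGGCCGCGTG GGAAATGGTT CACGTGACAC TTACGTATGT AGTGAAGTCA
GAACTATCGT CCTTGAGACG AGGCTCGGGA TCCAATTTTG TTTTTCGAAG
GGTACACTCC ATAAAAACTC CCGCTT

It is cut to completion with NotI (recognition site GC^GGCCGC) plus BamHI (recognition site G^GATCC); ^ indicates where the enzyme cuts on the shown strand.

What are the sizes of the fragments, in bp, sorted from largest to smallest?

77, 69, 30 bp

The NotI site (GCGGCCGC) starts at position 50.
NotI cuts after base 2 of each site, so after position 51.
BamHI sites (GGATCC) start at positions 21, 128.
BamHI cuts after the first base of each site, so after positions 21, 128.
Combined cut positions: 21, 51, 128.
Circular molecule, 3 cuts → 3 fragments:
  22–51 → 30 bp
  52–128 → 77 bp
  129–176 then 1–21 → 48 + 21 = 69 bp
Sorted largest to smallest: 77, 69, 30 bp.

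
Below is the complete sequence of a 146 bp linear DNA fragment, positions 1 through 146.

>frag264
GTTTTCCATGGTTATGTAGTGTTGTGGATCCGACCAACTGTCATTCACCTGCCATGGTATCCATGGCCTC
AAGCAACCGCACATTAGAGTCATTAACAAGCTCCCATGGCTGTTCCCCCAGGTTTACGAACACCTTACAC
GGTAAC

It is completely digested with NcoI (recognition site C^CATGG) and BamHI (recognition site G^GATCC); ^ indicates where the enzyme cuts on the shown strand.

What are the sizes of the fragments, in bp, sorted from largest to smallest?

43, 42, 26, 20, 9, 6 bp

NcoI sites (CCATGG) start at positions 6, 52, 61, 104.
NcoI cuts after the first base of each site, so after positions 6, 52, 61, 104.
The BamHI site (GGATCC) starts at position 26.
BamHI cuts after the first base of each site, so after position 26.
Combined cut positions: 6, 26, 52, 61, 104.
Linear molecule, 5 cuts → 6 fragments:
  1–6 → 6 bp
  7–26 → 20 bp
  27–52 → 26 bp
  53–61 → 9 bp
  62–104 → 43 bp
  105–146 → 42 bp
Sorted largest to smallest: 43, 42, 26, 20, 9, 6 bp.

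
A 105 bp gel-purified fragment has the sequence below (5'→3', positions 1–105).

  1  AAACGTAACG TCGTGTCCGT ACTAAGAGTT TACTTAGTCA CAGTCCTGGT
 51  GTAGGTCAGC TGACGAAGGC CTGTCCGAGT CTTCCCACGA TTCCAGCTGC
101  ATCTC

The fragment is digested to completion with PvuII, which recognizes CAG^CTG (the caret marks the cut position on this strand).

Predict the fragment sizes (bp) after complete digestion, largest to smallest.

PvuII sites (CAGCTG) start at positions 57, 94.
PvuII cuts after base 3 of each site, so after positions 59, 96.
Linear molecule, 2 cuts → 3 fragments:
  1–59 → 59 bp
  60–96 → 37 bp
  97–105 → 9 bp
Sorted largest to smallest: 59, 37, 9 bp.

59, 37, 9 bp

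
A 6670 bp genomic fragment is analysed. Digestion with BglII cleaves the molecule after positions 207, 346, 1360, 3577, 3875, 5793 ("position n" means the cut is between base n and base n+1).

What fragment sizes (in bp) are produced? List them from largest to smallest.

2217, 1918, 1014, 877, 298, 207, 139 bp

Linear molecule, 6 cuts → 7 fragments:
  207 − 0 = 207 bp
  346 − 207 = 139 bp
  1360 − 346 = 1014 bp
  3577 − 1360 = 2217 bp
  3875 − 3577 = 298 bp
  5793 − 3875 = 1918 bp
  6670 − 5793 = 877 bp
Sorted largest to smallest: 2217, 1918, 1014, 877, 298, 207, 139 bp.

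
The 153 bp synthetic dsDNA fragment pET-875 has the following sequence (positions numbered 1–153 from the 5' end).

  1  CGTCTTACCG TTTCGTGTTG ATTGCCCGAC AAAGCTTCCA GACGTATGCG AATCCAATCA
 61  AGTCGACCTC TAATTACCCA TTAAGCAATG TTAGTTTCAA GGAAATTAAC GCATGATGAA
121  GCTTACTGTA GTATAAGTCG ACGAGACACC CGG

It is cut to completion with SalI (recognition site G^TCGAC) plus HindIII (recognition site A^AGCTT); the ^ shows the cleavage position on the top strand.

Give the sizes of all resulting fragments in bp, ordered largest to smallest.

SalI sites (GTCGAC) start at positions 62, 137.
SalI cuts after the first base of each site, so after positions 62, 137.
HindIII sites (AAGCTT) start at positions 32, 119.
HindIII cuts after the first base of each site, so after positions 32, 119.
Combined cut positions: 32, 62, 119, 137.
Linear molecule, 4 cuts → 5 fragments:
  1–32 → 32 bp
  33–62 → 30 bp
  63–119 → 57 bp
  120–137 → 18 bp
  138–153 → 16 bp
Sorted largest to smallest: 57, 32, 30, 18, 16 bp.

57, 32, 30, 18, 16 bp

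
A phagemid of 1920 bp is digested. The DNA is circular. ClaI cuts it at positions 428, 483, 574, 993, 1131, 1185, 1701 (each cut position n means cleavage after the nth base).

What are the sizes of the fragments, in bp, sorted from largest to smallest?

647, 516, 419, 138, 91, 55, 54 bp

Circular molecule, 7 cuts → 7 fragments:
  483 − 428 = 55 bp
  574 − 483 = 91 bp
  993 − 574 = 419 bp
  1131 − 993 = 138 bp
  1185 − 1131 = 54 bp
  1701 − 1185 = 516 bp
  wrap: 1920 − 1701 + 428 = 647 bp
Sorted largest to smallest: 647, 516, 419, 138, 91, 55, 54 bp.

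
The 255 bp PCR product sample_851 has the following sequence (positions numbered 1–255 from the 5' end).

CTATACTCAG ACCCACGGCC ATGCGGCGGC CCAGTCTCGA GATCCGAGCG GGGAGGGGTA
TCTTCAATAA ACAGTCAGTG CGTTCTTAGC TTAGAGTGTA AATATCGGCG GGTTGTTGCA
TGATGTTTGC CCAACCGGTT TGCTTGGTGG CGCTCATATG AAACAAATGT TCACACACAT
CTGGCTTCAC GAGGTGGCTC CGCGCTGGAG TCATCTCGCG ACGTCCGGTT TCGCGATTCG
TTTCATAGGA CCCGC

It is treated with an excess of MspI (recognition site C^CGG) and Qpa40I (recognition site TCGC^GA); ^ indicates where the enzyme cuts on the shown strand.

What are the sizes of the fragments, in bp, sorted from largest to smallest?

135, 84, 21, 9, 6 bp

MspI sites (CCGG) start at positions 135, 225.
MspI cuts after the first base of each site, so after positions 135, 225.
Qpa40I sites (TCGCGA) start at positions 216, 231.
Qpa40I cuts after base 4 of each site, so after positions 219, 234.
Combined cut positions: 135, 219, 225, 234.
Linear molecule, 4 cuts → 5 fragments:
  1–135 → 135 bp
  136–219 → 84 bp
  220–225 → 6 bp
  226–234 → 9 bp
  235–255 → 21 bp
Sorted largest to smallest: 135, 84, 21, 9, 6 bp.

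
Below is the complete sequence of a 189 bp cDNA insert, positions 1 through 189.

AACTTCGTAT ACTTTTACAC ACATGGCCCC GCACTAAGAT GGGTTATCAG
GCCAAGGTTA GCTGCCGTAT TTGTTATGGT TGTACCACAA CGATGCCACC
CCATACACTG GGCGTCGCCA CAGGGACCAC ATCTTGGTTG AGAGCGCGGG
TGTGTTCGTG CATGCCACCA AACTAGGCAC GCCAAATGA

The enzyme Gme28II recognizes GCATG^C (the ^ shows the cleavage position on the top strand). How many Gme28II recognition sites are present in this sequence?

1

GCATGC occurs starting at position 160.
Gme28II cuts at 1 site.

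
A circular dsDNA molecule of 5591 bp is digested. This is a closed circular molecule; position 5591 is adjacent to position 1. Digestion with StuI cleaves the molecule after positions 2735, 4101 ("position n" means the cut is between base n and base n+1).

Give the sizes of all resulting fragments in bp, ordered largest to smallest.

4225, 1366 bp

Circular molecule, 2 cuts → 2 fragments:
  4101 − 2735 = 1366 bp
  wrap: 5591 − 4101 + 2735 = 4225 bp
Sorted largest to smallest: 4225, 1366 bp.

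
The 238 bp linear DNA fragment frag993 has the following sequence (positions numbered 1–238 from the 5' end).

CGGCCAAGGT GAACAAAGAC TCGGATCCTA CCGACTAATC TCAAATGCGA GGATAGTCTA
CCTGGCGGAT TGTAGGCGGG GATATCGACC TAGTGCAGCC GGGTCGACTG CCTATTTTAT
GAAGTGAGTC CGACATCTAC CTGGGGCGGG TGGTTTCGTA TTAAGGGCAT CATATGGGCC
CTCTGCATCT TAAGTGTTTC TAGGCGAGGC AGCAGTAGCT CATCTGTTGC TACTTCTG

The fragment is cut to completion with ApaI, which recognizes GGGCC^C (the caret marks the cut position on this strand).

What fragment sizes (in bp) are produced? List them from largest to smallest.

180, 58 bp

The ApaI site (GGGCCC) starts at position 176.
ApaI cuts after base 5 of each site (before the last base), so after position 180.
Linear molecule, 1 cut → 2 fragments:
  1–180 → 180 bp
  181–238 → 58 bp
Sorted largest to smallest: 180, 58 bp.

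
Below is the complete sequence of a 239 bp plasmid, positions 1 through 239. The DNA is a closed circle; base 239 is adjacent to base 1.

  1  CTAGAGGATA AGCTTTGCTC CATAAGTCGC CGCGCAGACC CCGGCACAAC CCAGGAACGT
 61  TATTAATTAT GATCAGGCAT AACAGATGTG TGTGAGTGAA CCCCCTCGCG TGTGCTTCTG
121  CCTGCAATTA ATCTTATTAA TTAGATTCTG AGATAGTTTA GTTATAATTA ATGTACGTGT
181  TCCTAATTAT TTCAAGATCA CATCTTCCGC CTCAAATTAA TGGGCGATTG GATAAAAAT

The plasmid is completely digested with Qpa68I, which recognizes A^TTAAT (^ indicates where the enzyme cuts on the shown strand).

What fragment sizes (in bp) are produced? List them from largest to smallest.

85, 65, 49, 31, 9 bp

Qpa68I sites (ATTAAT) start at positions 62, 127, 136, 167, 216.
Qpa68I cuts after the first base of each site, so after positions 62, 127, 136, 167, 216.
Circular molecule, 5 cuts → 5 fragments:
  63–127 → 65 bp
  128–136 → 9 bp
  137–167 → 31 bp
  168–216 → 49 bp
  217–239 then 1–62 → 23 + 62 = 85 bp
Sorted largest to smallest: 85, 65, 49, 31, 9 bp.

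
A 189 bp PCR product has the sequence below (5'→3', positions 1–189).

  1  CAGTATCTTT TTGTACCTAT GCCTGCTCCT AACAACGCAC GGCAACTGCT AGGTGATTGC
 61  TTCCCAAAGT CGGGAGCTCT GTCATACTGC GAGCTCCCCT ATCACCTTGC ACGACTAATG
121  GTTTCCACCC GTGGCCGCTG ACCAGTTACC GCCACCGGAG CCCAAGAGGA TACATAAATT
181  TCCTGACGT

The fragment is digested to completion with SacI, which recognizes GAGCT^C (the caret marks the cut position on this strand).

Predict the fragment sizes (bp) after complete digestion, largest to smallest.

SacI sites (GAGCTC) start at positions 74, 91.
SacI cuts after base 5 of each site (before the last base), so after positions 78, 95.
Linear molecule, 2 cuts → 3 fragments:
  1–78 → 78 bp
  79–95 → 17 bp
  96–189 → 94 bp
Sorted largest to smallest: 94, 78, 17 bp.

94, 78, 17 bp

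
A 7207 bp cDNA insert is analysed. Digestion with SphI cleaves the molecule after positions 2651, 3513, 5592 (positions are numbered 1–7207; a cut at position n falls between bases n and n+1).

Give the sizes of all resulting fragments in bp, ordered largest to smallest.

Linear molecule, 3 cuts → 4 fragments:
  2651 − 0 = 2651 bp
  3513 − 2651 = 862 bp
  5592 − 3513 = 2079 bp
  7207 − 5592 = 1615 bp
Sorted largest to smallest: 2651, 2079, 1615, 862 bp.

2651, 2079, 1615, 862 bp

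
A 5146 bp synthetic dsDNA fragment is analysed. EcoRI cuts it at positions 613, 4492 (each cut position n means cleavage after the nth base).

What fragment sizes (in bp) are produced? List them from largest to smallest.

Linear molecule, 2 cuts → 3 fragments:
  613 − 0 = 613 bp
  4492 − 613 = 3879 bp
  5146 − 4492 = 654 bp
Sorted largest to smallest: 3879, 654, 613 bp.

3879, 654, 613 bp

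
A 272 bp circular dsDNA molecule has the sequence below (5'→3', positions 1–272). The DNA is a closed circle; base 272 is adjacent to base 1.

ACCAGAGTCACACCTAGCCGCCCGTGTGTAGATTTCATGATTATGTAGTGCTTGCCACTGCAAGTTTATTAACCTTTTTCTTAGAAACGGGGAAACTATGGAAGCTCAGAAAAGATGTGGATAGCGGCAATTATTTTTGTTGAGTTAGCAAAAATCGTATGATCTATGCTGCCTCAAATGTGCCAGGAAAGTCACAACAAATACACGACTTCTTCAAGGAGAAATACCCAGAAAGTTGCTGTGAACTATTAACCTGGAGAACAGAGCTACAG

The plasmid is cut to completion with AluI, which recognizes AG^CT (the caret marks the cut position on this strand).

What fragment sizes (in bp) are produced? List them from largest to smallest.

162, 110 bp

AluI sites (AGCT) start at positions 103, 265.
AluI cuts after base 2 of each site, so after positions 104, 266.
Circular molecule, 2 cuts → 2 fragments:
  105–266 → 162 bp
  267–272 then 1–104 → 6 + 104 = 110 bp
Sorted largest to smallest: 162, 110 bp.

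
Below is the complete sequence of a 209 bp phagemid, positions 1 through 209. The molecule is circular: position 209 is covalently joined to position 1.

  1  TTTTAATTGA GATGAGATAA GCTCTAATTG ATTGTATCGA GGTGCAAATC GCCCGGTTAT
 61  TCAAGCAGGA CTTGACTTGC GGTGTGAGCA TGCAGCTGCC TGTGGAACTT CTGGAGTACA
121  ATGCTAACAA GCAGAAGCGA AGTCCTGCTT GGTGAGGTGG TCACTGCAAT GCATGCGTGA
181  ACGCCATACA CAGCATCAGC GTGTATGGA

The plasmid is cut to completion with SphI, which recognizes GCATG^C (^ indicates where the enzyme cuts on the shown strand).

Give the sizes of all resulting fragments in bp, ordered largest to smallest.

126, 83 bp

SphI sites (GCATGC) start at positions 88, 171.
SphI cuts after base 5 of each site (before the last base), so after positions 92, 175.
Circular molecule, 2 cuts → 2 fragments:
  93–175 → 83 bp
  176–209 then 1–92 → 34 + 92 = 126 bp
Sorted largest to smallest: 126, 83 bp.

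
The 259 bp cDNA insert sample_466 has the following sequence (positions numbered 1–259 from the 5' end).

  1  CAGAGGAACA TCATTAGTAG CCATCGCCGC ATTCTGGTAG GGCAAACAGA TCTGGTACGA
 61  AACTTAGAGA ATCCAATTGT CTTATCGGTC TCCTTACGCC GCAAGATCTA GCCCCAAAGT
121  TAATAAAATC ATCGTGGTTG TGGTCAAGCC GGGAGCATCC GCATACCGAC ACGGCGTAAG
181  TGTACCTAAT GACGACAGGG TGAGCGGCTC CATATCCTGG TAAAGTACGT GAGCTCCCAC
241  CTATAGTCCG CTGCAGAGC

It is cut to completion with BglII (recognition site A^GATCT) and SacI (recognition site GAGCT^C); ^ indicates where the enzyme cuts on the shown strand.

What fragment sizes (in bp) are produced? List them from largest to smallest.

131, 56, 48, 24 bp

BglII sites (AGATCT) start at positions 48, 104.
BglII cuts after the first base of each site, so after positions 48, 104.
The SacI site (GAGCTC) starts at position 231.
SacI cuts after base 5 of each site (before the last base), so after position 235.
Combined cut positions: 48, 104, 235.
Linear molecule, 3 cuts → 4 fragments:
  1–48 → 48 bp
  49–104 → 56 bp
  105–235 → 131 bp
  236–259 → 24 bp
Sorted largest to smallest: 131, 56, 48, 24 bp.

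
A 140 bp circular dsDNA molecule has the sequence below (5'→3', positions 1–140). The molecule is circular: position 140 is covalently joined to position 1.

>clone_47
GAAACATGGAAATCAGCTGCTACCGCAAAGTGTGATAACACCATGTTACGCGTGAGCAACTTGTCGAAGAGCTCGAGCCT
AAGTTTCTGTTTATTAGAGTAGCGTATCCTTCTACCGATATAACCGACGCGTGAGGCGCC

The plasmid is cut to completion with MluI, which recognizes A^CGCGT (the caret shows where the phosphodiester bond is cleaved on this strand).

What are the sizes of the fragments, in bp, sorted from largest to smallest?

79, 61 bp

MluI sites (ACGCGT) start at positions 48, 127.
MluI cuts after the first base of each site, so after positions 48, 127.
Circular molecule, 2 cuts → 2 fragments:
  49–127 → 79 bp
  128–140 then 1–48 → 13 + 48 = 61 bp
Sorted largest to smallest: 79, 61 bp.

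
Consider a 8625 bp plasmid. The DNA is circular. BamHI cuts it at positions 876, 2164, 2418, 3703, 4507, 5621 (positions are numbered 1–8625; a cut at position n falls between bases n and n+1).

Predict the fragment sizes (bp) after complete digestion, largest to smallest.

Circular molecule, 6 cuts → 6 fragments:
  2164 − 876 = 1288 bp
  2418 − 2164 = 254 bp
  3703 − 2418 = 1285 bp
  4507 − 3703 = 804 bp
  5621 − 4507 = 1114 bp
  wrap: 8625 − 5621 + 876 = 3880 bp
Sorted largest to smallest: 3880, 1288, 1285, 1114, 804, 254 bp.

3880, 1288, 1285, 1114, 804, 254 bp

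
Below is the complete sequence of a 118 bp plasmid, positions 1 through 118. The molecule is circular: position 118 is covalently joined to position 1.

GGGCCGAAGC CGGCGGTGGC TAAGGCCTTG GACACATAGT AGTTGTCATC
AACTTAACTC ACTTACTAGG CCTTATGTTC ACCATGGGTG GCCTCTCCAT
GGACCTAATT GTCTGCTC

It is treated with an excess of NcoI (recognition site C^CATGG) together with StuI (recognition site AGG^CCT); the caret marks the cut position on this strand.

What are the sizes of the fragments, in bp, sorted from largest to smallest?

46, 45, 15, 12 bp

NcoI sites (CCATGG) start at positions 82, 97.
NcoI cuts after the first base of each site, so after positions 82, 97.
StuI sites (AGGCCT) start at positions 23, 68.
StuI cuts after base 3 of each site, so after positions 25, 70.
Combined cut positions: 25, 70, 82, 97.
Circular molecule, 4 cuts → 4 fragments:
  26–70 → 45 bp
  71–82 → 12 bp
  83–97 → 15 bp
  98–118 then 1–25 → 21 + 25 = 46 bp
Sorted largest to smallest: 46, 45, 15, 12 bp.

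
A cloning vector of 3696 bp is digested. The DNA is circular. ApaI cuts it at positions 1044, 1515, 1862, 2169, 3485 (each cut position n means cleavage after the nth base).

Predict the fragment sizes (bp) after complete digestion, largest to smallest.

Circular molecule, 5 cuts → 5 fragments:
  1515 − 1044 = 471 bp
  1862 − 1515 = 347 bp
  2169 − 1862 = 307 bp
  3485 − 2169 = 1316 bp
  wrap: 3696 − 3485 + 1044 = 1255 bp
Sorted largest to smallest: 1316, 1255, 471, 347, 307 bp.

1316, 1255, 471, 347, 307 bp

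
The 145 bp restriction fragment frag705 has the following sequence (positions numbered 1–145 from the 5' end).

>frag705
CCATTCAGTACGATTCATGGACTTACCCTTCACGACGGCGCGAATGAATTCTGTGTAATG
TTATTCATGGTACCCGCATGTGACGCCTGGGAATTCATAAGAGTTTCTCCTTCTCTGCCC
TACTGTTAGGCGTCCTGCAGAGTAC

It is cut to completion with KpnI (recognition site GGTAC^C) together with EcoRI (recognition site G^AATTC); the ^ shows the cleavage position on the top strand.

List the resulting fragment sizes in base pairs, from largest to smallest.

The KpnI site (GGTACC) starts at position 69.
KpnI cuts after base 5 of each site (before the last base), so after position 73.
EcoRI sites (GAATTC) start at positions 46, 91.
EcoRI cuts after the first base of each site, so after positions 46, 91.
Combined cut positions: 46, 73, 91.
Linear molecule, 3 cuts → 4 fragments:
  1–46 → 46 bp
  47–73 → 27 bp
  74–91 → 18 bp
  92–145 → 54 bp
Sorted largest to smallest: 54, 46, 27, 18 bp.

54, 46, 27, 18 bp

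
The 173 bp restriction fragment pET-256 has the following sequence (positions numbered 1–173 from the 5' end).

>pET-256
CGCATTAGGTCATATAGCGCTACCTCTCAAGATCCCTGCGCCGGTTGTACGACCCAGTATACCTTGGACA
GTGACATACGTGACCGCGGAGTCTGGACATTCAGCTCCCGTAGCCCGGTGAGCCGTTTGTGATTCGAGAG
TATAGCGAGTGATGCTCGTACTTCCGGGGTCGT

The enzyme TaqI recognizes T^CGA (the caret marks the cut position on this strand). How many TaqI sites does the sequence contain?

1

TCGA occurs starting at position 134.
TaqI cuts at 1 site.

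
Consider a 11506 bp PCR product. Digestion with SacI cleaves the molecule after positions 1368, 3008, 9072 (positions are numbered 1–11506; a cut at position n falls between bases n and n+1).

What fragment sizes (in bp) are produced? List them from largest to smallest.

Linear molecule, 3 cuts → 4 fragments:
  1368 − 0 = 1368 bp
  3008 − 1368 = 1640 bp
  9072 − 3008 = 6064 bp
  11506 − 9072 = 2434 bp
Sorted largest to smallest: 6064, 2434, 1640, 1368 bp.

6064, 2434, 1640, 1368 bp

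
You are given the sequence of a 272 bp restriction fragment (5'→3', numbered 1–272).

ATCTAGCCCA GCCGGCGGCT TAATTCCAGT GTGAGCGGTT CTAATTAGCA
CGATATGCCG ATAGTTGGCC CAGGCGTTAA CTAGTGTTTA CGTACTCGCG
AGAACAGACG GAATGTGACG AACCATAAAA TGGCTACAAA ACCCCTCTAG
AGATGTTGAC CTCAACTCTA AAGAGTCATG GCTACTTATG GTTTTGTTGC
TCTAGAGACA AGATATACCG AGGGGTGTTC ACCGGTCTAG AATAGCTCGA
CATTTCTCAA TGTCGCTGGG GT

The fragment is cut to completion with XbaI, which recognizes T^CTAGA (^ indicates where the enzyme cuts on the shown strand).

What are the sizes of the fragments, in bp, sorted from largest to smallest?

XbaI sites (TCTAGA) start at positions 146, 201, 236.
XbaI cuts after the first base of each site, so after positions 146, 201, 236.
Linear molecule, 3 cuts → 4 fragments:
  1–146 → 146 bp
  147–201 → 55 bp
  202–236 → 35 bp
  237–272 → 36 bp
Sorted largest to smallest: 146, 55, 36, 35 bp.

146, 55, 36, 35 bp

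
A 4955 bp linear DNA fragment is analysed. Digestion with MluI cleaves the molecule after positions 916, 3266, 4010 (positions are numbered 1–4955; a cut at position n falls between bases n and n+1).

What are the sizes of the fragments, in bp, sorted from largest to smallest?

Linear molecule, 3 cuts → 4 fragments:
  916 − 0 = 916 bp
  3266 − 916 = 2350 bp
  4010 − 3266 = 744 bp
  4955 − 4010 = 945 bp
Sorted largest to smallest: 2350, 945, 916, 744 bp.

2350, 945, 916, 744 bp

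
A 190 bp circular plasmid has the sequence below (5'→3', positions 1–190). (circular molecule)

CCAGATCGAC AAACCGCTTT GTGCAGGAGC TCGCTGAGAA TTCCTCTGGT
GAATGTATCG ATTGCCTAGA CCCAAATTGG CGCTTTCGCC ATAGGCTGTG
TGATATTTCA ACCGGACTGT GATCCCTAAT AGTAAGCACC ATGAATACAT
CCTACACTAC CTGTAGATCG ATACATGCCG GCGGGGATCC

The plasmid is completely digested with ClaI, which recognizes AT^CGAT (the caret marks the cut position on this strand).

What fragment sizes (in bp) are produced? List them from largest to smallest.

110, 80 bp

ClaI sites (ATCGAT) start at positions 57, 167.
ClaI cuts after base 2 of each site, so after positions 58, 168.
Circular molecule, 2 cuts → 2 fragments:
  59–168 → 110 bp
  169–190 then 1–58 → 22 + 58 = 80 bp
Sorted largest to smallest: 110, 80 bp.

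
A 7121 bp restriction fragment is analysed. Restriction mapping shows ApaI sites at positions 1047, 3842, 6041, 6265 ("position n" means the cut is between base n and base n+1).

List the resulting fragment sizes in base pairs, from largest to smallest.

2795, 2199, 1047, 856, 224 bp

Linear molecule, 4 cuts → 5 fragments:
  1047 − 0 = 1047 bp
  3842 − 1047 = 2795 bp
  6041 − 3842 = 2199 bp
  6265 − 6041 = 224 bp
  7121 − 6265 = 856 bp
Sorted largest to smallest: 2795, 2199, 1047, 856, 224 bp.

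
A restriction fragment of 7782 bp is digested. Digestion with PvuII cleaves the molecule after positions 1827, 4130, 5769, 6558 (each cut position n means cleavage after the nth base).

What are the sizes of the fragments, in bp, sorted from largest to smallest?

2303, 1827, 1639, 1224, 789 bp

Linear molecule, 4 cuts → 5 fragments:
  1827 − 0 = 1827 bp
  4130 − 1827 = 2303 bp
  5769 − 4130 = 1639 bp
  6558 − 5769 = 789 bp
  7782 − 6558 = 1224 bp
Sorted largest to smallest: 2303, 1827, 1639, 1224, 789 bp.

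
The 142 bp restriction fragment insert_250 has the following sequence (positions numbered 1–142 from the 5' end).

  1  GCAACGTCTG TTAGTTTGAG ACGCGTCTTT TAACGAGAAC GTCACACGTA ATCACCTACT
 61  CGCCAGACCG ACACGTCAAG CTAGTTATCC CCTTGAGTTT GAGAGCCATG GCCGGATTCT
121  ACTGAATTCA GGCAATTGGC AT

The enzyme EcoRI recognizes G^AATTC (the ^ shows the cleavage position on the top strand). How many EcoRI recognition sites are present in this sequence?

1

GAATTC occurs starting at position 124.
EcoRI cuts at 1 site.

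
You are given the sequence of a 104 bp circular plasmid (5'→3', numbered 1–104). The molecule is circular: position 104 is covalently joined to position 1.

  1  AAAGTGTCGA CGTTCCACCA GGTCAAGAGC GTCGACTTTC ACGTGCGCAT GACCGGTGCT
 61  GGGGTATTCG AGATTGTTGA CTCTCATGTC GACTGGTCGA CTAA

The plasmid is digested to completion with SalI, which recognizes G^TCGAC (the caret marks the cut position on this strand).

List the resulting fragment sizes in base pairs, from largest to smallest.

SalI sites (GTCGAC) start at positions 6, 31, 88, 96.
SalI cuts after the first base of each site, so after positions 6, 31, 88, 96.
Circular molecule, 4 cuts → 4 fragments:
  7–31 → 25 bp
  32–88 → 57 bp
  89–96 → 8 bp
  97–104 then 1–6 → 8 + 6 = 14 bp
Sorted largest to smallest: 57, 25, 14, 8 bp.

57, 25, 14, 8 bp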